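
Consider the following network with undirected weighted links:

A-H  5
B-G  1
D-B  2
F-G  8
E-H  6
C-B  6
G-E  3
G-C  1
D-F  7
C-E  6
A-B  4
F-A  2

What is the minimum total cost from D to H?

11

Compare a few routes:
D → F → A → H: 7+2+5 = 14
D → B → A → H: 2+4+5 = 11
D → B → G → C → E → H: 2+1+1+6+6 = 16
D → B → G → E → H: 2+1+3+6 = 12
Cheapest is D → B → A → H at 11.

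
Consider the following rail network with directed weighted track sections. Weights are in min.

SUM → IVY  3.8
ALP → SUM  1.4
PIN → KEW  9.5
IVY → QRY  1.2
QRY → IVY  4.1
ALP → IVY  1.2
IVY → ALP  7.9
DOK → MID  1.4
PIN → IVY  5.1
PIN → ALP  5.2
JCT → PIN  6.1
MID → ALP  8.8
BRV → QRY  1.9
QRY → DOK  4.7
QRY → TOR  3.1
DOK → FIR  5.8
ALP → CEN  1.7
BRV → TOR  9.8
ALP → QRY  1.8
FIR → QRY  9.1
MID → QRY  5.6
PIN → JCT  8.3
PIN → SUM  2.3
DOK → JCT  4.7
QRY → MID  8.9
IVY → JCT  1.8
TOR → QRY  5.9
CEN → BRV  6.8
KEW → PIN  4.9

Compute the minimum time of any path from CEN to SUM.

Settle nodes by increasing distance from CEN:
CEN: 0
BRV: 6.8  (via CEN)
QRY: 8.7  (via BRV)
TOR: 11.8  (via QRY)
IVY: 12.8  (via QRY)
DOK: 13.4  (via QRY)
JCT: 14.6  (via IVY)
MID: 14.8  (via DOK)
FIR: 19.2  (via DOK)
ALP: 20.7  (via IVY)
PIN: 20.7  (via JCT)
SUM: 22.1  (via ALP)
Shortest route: CEN–BRV–QRY–IVY–ALP–SUM = 22.1 min.

22.1 min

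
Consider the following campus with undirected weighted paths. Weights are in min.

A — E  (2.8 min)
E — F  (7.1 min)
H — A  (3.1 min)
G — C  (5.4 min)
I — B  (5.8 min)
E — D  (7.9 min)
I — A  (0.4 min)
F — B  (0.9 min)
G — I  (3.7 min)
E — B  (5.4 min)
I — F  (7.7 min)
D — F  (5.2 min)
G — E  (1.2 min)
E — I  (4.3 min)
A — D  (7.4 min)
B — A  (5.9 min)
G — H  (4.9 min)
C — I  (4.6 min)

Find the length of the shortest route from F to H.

9.9 min

Running Dijkstra from F:
F: 0
B: 0.9  (via F)
D: 5.2  (via F)
E: 6.3  (via B)
I: 6.7  (via B)
A: 6.8  (via B)
G: 7.5  (via E)
H: 9.9  (via A)
Shortest route: F–B–A–H = 9.9 min.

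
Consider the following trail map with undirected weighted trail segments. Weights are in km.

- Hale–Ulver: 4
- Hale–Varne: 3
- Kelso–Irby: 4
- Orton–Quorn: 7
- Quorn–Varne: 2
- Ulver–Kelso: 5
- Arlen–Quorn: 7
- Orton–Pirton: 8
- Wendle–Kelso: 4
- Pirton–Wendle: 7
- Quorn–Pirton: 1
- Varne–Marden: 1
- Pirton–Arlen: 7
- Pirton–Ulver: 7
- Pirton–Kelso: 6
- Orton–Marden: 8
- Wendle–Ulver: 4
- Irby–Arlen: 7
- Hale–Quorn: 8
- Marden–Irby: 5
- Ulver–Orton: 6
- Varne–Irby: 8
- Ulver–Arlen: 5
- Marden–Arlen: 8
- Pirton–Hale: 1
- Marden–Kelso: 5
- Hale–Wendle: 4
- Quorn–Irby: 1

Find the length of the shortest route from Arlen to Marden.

8 km

Enumerating some paths:
Arlen → Irby → Quorn → Varne → Marden: 7+1+2+1 = 11
Arlen → Marden: 8 = 8
Arlen → Pirton → Quorn → Varne → Marden: 7+1+2+1 = 11
Arlen → Quorn → Varne → Marden: 7+2+1 = 10
Cheapest is Arlen → Marden at 8 km.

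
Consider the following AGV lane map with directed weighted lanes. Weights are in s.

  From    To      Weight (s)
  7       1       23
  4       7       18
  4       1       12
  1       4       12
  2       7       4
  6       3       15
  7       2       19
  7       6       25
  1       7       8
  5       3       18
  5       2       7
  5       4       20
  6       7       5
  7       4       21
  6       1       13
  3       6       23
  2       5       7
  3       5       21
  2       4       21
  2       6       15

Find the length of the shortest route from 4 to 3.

58 s

Compare a few routes:
4 - 1 - 7 - 2 - 5 - 3: 12+8+19+7+18 = 64
4 - 7 - 6 - 3: 18+25+15 = 58
4 - 7 - 2 - 5 - 3: 18+19+7+18 = 62
4 - 1 - 7 - 6 - 3: 12+8+25+15 = 60
The minimum is 58 s via 4 - 7 - 6 - 3.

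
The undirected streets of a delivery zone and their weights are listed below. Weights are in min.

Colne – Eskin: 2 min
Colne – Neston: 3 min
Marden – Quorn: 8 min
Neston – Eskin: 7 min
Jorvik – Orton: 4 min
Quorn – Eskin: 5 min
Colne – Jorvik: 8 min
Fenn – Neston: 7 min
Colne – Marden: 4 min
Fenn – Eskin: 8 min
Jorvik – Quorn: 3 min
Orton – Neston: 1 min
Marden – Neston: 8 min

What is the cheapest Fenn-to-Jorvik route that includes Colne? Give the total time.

Shortest Fenn→Colne: Fenn → Neston → Colne = 10
Best Colne to Jorvik: Colne → Jorvik costing 8
Total via Colne: 10 + 8 = 18 min.

18 min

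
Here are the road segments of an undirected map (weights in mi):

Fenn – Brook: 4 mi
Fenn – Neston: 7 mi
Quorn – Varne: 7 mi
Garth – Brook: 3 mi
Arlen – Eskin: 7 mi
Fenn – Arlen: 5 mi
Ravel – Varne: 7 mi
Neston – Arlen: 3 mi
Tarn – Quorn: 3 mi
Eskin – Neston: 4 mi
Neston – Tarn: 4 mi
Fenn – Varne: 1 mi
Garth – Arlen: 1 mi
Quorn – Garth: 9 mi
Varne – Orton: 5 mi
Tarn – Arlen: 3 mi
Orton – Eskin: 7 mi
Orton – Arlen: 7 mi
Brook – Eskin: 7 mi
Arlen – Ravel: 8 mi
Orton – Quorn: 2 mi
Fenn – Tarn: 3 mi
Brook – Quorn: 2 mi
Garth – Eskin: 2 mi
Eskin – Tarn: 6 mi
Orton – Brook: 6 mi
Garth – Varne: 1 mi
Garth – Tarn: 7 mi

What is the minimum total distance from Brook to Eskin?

5 mi

Settle nodes by increasing distance from Brook:
Brook: 0
Quorn: 2  (via Brook)
Garth: 3  (via Brook)
Varne: 4  (via Garth)
Arlen: 4  (via Garth)
Fenn: 4  (via Brook)
Orton: 4  (via Quorn)
Eskin: 5  (via Garth)
Shortest route: Brook–Garth–Eskin = 5 mi.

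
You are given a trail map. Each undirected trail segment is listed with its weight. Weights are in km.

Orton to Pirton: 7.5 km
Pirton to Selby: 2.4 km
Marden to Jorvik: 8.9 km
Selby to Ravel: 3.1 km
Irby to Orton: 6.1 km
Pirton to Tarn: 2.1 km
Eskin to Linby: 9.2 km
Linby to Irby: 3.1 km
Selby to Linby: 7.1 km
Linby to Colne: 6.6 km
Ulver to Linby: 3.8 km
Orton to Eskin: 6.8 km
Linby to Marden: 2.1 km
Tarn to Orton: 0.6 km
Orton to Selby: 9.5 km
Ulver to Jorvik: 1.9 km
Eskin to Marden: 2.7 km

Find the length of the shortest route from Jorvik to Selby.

Settle nodes by increasing distance from Jorvik:
Jorvik: 0
Ulver: 1.9  (via Jorvik)
Linby: 5.7  (via Ulver)
Marden: 7.8  (via Linby)
Irby: 8.8  (via Linby)
Eskin: 10.5  (via Marden)
Colne: 12.3  (via Linby)
Selby: 12.8  (via Linby)
Shortest route: Jorvik–Ulver–Linby–Selby = 12.8 km.

12.8 km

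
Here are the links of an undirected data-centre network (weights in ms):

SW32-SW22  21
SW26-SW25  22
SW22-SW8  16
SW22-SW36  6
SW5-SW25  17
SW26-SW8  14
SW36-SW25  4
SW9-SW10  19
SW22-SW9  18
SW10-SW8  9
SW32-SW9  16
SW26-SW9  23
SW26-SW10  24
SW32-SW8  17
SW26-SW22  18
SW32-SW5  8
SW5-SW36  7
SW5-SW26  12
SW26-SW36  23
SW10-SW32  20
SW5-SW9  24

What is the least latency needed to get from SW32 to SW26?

Running Dijkstra from SW32:
SW32: 0
SW5: 8  (via SW32)
SW36: 15  (via SW5)
SW9: 16  (via SW32)
SW8: 17  (via SW32)
SW25: 19  (via SW36)
SW26: 20  (via SW5)
Shortest route: SW32 → SW5 → SW26 = 20 ms.

20 ms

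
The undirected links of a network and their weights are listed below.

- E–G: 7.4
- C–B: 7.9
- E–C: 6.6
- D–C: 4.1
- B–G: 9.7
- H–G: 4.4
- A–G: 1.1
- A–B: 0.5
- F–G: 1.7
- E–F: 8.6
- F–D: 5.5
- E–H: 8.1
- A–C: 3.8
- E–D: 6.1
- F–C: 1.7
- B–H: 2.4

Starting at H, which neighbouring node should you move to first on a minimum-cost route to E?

E

Compare a few routes:
H - B - A - G - E: 2.4+0.5+1.1+7.4 = 11.4
H - G - E: 4.4+7.4 = 11.8
H - E: 8.1 = 8.1
H - B - A - C - E: 2.4+0.5+3.8+6.6 = 13.3
Cheapest is H - E at 8.1.
So from H the first move is to E.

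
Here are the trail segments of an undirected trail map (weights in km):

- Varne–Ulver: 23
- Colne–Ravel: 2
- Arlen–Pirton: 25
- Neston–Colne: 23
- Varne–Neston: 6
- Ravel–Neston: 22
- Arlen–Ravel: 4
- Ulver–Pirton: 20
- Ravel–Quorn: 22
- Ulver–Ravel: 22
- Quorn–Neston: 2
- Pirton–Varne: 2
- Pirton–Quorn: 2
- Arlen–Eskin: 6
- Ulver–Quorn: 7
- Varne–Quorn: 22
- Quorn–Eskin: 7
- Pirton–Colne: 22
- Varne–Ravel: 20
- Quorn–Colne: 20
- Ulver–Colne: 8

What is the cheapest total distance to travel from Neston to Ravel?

19 km

Enumerating some paths:
Neston - Ravel: 22 = 22
Neston - Quorn - Colne - Ravel: 2+20+2 = 24
Neston - Quorn - Eskin - Arlen - Ravel: 2+7+6+4 = 19
Neston - Quorn - Ravel: 2+22 = 24
The minimum is 19 km via Neston - Quorn - Eskin - Arlen - Ravel.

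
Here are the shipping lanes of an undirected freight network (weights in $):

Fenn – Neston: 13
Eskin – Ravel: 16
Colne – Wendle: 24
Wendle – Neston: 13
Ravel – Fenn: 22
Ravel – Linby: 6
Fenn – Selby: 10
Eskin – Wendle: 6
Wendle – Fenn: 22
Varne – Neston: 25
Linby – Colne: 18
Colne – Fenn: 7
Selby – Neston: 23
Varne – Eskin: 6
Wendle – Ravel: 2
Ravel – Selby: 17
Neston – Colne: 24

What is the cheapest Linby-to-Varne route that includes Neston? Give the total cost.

$46

Best Linby to Neston: Linby–Ravel–Wendle–Neston costing 21
Shortest Neston→Varne: Neston–Varne = 25
Total via Neston: 21 + 25 = $46.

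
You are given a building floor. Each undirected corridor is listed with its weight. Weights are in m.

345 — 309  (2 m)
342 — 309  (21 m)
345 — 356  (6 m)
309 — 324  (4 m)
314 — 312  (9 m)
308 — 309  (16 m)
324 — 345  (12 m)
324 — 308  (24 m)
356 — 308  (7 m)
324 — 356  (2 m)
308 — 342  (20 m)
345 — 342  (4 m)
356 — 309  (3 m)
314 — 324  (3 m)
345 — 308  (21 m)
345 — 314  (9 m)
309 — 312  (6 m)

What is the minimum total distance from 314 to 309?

7 m

Shortest distances from 314:
314: 0
324: 3  (via 314)
356: 5  (via 324)
309: 7  (via 324)
Shortest route: 314 → 324 → 309 = 7 m.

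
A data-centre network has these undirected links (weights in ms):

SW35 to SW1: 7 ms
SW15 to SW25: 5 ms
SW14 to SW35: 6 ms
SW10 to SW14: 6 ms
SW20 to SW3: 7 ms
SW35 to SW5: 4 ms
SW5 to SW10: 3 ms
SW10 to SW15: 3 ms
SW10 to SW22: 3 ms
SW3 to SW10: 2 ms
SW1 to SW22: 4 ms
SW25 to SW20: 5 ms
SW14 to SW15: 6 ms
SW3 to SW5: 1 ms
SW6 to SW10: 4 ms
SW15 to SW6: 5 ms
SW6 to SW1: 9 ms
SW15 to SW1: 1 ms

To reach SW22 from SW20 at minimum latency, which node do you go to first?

SW3

Compare a few routes:
SW20 - SW3 - SW10 - SW22: 7+2+3 = 12
SW20 - SW3 - SW5 - SW10 - SW22: 7+1+3+3 = 14
The minimum is 12 ms via SW20 - SW3 - SW10 - SW22.
So from SW20 the first move is to SW3.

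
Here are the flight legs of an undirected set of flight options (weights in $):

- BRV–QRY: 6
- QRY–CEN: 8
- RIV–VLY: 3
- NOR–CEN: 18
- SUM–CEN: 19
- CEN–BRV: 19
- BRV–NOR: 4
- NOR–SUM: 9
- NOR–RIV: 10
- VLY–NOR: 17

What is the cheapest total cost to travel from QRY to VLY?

Compare a few routes:
QRY–BRV–NOR–RIV–VLY: 6+4+10+3 = 23
QRY–BRV–NOR–VLY: 6+4+17 = 27
Cheapest is QRY–BRV–NOR–RIV–VLY at $23.

$23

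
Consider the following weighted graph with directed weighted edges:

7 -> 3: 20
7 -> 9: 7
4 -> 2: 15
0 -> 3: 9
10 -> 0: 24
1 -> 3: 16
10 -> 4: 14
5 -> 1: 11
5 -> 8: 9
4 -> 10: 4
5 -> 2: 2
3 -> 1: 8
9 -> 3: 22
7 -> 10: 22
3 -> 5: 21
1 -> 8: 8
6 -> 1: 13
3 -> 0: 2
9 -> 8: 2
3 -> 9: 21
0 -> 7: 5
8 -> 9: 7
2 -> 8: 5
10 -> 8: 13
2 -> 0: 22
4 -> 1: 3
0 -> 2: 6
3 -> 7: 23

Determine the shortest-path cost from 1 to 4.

59

Running Dijkstra from 1:
1: 0
8: 8  (via 1)
9: 15  (via 8)
3: 16  (via 1)
0: 18  (via 3)
7: 23  (via 0)
2: 24  (via 0)
5: 37  (via 3)
10: 45  (via 7)
4: 59  (via 10)
Shortest route: 1 → 3 → 0 → 7 → 10 → 4 = 59.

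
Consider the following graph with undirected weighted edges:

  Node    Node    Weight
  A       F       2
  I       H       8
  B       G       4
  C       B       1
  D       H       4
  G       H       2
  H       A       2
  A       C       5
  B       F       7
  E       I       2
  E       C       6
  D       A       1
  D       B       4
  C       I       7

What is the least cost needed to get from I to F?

Enumerating some paths:
I → H → A → F: 8+2+2 = 12
I → C → A → F: 7+5+2 = 14
I → C → B → F: 7+1+7 = 15
I → E → C → A → F: 2+6+5+2 = 15
The minimum is 12 via I → H → A → F.

12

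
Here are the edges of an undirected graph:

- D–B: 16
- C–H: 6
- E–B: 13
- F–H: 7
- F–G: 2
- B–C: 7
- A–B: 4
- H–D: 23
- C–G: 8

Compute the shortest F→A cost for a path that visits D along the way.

50

Shortest F→D: F → H → D = 30
Shortest D→A: D → B → A = 20
Total via D: 30 + 20 = 50.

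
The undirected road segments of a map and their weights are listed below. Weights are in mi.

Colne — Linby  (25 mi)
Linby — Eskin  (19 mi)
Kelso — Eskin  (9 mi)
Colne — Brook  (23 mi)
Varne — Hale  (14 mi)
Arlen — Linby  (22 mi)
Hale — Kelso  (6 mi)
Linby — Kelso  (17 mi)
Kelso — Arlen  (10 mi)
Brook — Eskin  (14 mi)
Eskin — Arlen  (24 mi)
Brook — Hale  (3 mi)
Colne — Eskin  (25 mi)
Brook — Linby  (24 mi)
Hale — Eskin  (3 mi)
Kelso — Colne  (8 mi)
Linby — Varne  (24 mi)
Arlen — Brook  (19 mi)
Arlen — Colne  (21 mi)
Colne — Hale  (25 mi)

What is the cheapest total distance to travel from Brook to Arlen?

Settle nodes by increasing distance from Brook:
Brook: 0
Hale: 3  (via Brook)
Eskin: 6  (via Hale)
Kelso: 9  (via Hale)
Varne: 17  (via Hale)
Colne: 17  (via Kelso)
Arlen: 19  (via Brook)
Shortest route: Brook–Arlen = 19 mi.

19 mi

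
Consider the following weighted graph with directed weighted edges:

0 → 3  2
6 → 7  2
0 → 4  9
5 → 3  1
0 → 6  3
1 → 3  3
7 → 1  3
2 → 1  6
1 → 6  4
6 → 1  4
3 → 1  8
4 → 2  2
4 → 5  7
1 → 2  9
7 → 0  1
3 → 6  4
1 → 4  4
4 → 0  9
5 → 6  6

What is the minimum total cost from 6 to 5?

Candidate routes:
6 - 1 - 4 - 5: 4+4+7 = 15
6 - 7 - 1 - 4 - 5: 2+3+4+7 = 16
Cheapest is 6 - 1 - 4 - 5 at 15.

15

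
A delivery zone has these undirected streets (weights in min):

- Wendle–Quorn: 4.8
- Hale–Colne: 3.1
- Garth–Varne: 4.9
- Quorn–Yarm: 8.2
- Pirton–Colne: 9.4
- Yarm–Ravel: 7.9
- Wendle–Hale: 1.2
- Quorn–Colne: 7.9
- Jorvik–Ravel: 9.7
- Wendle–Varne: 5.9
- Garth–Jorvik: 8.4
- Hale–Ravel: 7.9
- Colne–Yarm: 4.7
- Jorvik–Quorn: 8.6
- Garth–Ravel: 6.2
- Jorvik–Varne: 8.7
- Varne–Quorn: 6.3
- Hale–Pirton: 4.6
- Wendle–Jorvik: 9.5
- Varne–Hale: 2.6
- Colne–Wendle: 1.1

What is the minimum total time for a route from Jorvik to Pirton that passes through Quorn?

Shortest Jorvik→Quorn: Jorvik → Quorn = 8.6
Best Quorn to Pirton: Quorn → Wendle → Hale → Pirton costing 10.6
Total via Quorn: 8.6 + 10.6 = 19.2 min.

19.2 min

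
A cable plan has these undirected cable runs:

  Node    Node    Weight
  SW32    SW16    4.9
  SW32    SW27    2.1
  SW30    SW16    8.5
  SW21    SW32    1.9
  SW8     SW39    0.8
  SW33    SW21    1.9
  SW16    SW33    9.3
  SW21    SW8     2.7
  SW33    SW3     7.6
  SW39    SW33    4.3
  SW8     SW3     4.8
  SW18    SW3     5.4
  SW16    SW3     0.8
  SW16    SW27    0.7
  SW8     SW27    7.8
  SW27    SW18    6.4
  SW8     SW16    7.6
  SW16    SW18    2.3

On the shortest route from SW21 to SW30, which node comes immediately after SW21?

SW32

Compare a few routes:
SW21 - SW32 - SW16 - SW30: 1.9+4.9+8.5 = 15.3
SW21 - SW32 - SW27 - SW16 - SW30: 1.9+2.1+0.7+8.5 = 13.2
SW21 - SW8 - SW3 - SW16 - SW30: 2.7+4.8+0.8+8.5 = 16.8
SW21 - SW8 - SW16 - SW30: 2.7+7.6+8.5 = 18.8
The minimum is 13.2 via SW21 - SW32 - SW27 - SW16 - SW30.
So from SW21 the first move is to SW32.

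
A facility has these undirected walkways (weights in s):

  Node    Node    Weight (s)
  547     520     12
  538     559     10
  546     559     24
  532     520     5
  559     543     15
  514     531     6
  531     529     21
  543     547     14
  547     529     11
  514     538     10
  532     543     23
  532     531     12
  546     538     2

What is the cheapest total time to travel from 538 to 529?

37 s

Compare a few routes:
538 - 514 - 531 - 529: 10+6+21 = 37
538 - 559 - 543 - 547 - 529: 10+15+14+11 = 50
538 - 514 - 531 - 532 - 520 - 547 - 529: 10+6+12+5+12+11 = 56
The minimum is 37 s via 538 - 514 - 531 - 529.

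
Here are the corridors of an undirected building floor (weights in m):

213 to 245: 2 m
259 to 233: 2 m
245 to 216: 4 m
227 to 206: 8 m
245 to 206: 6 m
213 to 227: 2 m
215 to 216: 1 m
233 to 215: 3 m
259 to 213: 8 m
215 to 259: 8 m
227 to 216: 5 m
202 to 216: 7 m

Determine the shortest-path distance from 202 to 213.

13 m

Compare a few routes:
202 → 216 → 245 → 213: 7+4+2 = 13
202 → 216 → 227 → 213: 7+5+2 = 14
Cheapest is 202 → 216 → 245 → 213 at 13 m.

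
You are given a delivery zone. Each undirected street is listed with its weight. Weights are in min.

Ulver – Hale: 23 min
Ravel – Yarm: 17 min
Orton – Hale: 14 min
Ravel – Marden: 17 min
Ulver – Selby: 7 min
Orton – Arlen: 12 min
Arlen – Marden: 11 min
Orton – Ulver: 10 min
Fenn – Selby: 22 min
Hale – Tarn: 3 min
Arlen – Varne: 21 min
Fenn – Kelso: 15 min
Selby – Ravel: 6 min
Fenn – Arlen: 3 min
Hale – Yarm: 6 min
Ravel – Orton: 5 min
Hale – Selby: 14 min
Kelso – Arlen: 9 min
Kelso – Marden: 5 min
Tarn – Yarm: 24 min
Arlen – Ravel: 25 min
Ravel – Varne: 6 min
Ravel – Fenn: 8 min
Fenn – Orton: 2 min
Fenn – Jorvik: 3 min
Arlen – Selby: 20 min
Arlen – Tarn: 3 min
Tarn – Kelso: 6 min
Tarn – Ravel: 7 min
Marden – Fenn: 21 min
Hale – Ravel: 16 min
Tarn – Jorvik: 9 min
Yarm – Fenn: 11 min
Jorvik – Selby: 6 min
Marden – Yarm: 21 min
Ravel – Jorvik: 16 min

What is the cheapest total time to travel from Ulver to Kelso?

24 min

Candidate routes:
Ulver–Orton–Fenn–Arlen–Kelso: 10+2+3+9 = 24
Ulver–Selby–Ravel–Tarn–Kelso: 7+6+7+6 = 26
The minimum is 24 min via Ulver–Orton–Fenn–Arlen–Kelso.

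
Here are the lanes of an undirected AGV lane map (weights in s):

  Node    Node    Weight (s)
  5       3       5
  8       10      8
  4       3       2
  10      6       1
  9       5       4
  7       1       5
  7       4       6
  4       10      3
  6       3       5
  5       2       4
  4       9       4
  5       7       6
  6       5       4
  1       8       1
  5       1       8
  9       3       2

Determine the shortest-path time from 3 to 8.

13 s

Settle nodes by increasing distance from 3:
3: 0
4: 2  (via 3)
9: 2  (via 3)
5: 5  (via 3)
6: 5  (via 3)
10: 5  (via 4)
7: 8  (via 4)
2: 9  (via 5)
1: 13  (via 5)
8: 13  (via 10)
Shortest route: 3–4–10–8 = 13 s.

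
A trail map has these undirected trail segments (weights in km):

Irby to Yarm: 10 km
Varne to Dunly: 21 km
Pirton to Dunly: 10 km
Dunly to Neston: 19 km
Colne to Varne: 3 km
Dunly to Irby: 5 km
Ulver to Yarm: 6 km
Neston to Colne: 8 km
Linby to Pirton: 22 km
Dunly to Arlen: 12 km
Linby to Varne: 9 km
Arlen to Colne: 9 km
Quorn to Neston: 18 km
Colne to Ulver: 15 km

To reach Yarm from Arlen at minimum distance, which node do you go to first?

Dunly

Compare a few routes:
Arlen - Colne - Ulver - Yarm: 9+15+6 = 30
Arlen - Dunly - Irby - Yarm: 12+5+10 = 27
Arlen - Colne - Varne - Dunly - Irby - Yarm: 9+3+21+5+10 = 48
The minimum is 27 km via Arlen - Dunly - Irby - Yarm.
So from Arlen the first move is to Dunly.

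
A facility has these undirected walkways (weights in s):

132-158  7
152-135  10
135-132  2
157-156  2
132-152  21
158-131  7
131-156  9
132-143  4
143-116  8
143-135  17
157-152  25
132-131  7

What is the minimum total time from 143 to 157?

22 s

Settle nodes by increasing distance from 143:
143: 0
132: 4  (via 143)
135: 6  (via 132)
116: 8  (via 143)
158: 11  (via 132)
131: 11  (via 132)
152: 16  (via 135)
156: 20  (via 131)
157: 22  (via 156)
Shortest route: 143 → 132 → 131 → 156 → 157 = 22 s.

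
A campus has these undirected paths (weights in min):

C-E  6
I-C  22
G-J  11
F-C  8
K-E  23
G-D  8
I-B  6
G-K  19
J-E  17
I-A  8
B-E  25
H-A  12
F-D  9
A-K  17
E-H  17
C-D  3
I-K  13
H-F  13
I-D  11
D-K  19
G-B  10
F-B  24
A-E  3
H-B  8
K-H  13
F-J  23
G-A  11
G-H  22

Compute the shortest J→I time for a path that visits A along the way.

28 min

Shortest J→A: J–E–A = 20
Shortest A→I: A–I = 8
Total via A: 20 + 8 = 28 min.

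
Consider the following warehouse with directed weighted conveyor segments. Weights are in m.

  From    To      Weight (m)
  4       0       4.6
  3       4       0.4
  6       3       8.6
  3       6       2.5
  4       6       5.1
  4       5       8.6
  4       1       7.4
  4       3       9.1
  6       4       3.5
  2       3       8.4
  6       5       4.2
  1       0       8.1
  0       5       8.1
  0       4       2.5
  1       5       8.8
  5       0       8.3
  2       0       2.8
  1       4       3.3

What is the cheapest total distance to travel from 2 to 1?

Settle nodes by increasing distance from 2:
2: 0
0: 2.8  (via 2)
4: 5.3  (via 0)
3: 8.4  (via 2)
6: 10.4  (via 4)
5: 10.9  (via 0)
1: 12.7  (via 4)
Shortest route: 2–0–4–1 = 12.7 m.

12.7 m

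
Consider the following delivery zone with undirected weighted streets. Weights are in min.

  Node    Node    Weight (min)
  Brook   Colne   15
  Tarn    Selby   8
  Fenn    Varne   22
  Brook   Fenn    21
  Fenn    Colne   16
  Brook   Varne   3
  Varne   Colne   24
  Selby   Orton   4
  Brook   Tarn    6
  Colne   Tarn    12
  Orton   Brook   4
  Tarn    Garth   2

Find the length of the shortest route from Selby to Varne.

Settle nodes by increasing distance from Selby:
Selby: 0
Orton: 4  (via Selby)
Tarn: 8  (via Selby)
Brook: 8  (via Orton)
Garth: 10  (via Tarn)
Varne: 11  (via Brook)
Shortest route: Selby → Orton → Brook → Varne = 11 min.

11 min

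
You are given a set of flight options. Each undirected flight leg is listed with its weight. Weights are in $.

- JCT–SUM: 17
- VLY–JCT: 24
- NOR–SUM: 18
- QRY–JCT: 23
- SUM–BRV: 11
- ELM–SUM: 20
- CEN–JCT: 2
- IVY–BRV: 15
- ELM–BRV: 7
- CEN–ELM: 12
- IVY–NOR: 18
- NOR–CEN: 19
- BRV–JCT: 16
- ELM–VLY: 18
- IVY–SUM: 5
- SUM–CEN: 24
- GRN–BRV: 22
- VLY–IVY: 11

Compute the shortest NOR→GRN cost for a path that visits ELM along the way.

$60

Shortest NOR→ELM: NOR–CEN–ELM = 31
Best ELM to GRN: ELM–BRV–GRN costing 29
Total via ELM: 31 + 29 = $60.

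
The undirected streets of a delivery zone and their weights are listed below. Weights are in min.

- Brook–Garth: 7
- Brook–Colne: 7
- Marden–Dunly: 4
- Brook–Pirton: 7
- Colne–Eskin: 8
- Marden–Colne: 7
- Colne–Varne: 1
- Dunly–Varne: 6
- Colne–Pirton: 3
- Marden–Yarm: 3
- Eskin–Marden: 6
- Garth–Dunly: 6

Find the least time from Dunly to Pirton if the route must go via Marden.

Shortest Dunly→Marden: Dunly → Marden = 4
Shortest Marden→Pirton: Marden → Colne → Pirton = 10
Total via Marden: 4 + 10 = 14 min.

14 min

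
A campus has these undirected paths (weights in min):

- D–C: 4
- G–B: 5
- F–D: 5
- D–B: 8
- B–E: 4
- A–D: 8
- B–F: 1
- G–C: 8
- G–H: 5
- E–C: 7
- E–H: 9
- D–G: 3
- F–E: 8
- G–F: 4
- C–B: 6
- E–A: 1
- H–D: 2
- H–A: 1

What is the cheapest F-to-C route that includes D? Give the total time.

Best F to D: F → D costing 5
Shortest D→C: D → C = 4
Total via D: 5 + 4 = 9 min.

9 min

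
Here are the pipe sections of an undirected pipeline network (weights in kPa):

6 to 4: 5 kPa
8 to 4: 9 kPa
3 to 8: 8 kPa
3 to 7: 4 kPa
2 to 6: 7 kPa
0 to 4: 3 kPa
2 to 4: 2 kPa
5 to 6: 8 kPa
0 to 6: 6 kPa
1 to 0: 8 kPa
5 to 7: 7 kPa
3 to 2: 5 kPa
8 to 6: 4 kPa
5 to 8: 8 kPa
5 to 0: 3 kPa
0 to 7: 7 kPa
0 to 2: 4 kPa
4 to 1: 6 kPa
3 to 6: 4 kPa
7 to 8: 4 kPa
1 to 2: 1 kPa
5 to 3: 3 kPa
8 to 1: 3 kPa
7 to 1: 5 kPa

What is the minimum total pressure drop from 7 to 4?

Enumerating some paths:
7 - 8 - 1 - 2 - 4: 4+3+1+2 = 10
7 - 1 - 2 - 4: 5+1+2 = 8
The minimum is 8 kPa via 7 - 1 - 2 - 4.

8 kPa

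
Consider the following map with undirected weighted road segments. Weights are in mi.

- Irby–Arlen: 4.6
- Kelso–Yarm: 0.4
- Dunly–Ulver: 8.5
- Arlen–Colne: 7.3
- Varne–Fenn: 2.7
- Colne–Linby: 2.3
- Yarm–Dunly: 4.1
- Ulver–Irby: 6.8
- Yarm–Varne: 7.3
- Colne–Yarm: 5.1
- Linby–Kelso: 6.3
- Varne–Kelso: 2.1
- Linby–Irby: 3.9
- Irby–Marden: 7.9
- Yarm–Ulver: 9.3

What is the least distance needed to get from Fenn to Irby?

15 mi

Shortest distances from Fenn:
Fenn: 0
Varne: 2.7  (via Fenn)
Kelso: 4.8  (via Varne)
Yarm: 5.2  (via Kelso)
Dunly: 9.3  (via Yarm)
Colne: 10.3  (via Yarm)
Linby: 11.1  (via Kelso)
Ulver: 14.5  (via Yarm)
Irby: 15  (via Linby)
Shortest route: Fenn–Varne–Kelso–Linby–Irby = 15 mi.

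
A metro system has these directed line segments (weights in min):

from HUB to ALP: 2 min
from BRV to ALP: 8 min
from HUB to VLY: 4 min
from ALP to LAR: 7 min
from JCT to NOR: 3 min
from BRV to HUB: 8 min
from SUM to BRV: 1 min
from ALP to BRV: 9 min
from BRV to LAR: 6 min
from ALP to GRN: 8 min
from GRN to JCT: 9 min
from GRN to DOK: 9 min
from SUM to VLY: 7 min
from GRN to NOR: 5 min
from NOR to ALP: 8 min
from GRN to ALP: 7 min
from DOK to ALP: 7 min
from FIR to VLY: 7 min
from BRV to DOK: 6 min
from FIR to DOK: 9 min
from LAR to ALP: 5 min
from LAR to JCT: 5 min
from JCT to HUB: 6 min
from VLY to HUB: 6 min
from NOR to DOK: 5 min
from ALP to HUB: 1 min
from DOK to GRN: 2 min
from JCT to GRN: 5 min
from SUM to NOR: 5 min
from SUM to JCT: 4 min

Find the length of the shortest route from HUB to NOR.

Running Dijkstra from HUB:
HUB: 0
ALP: 2  (via HUB)
VLY: 4  (via HUB)
LAR: 9  (via ALP)
GRN: 10  (via ALP)
BRV: 11  (via ALP)
JCT: 14  (via LAR)
NOR: 15  (via GRN)
Shortest route: HUB–ALP–GRN–NOR = 15 min.

15 min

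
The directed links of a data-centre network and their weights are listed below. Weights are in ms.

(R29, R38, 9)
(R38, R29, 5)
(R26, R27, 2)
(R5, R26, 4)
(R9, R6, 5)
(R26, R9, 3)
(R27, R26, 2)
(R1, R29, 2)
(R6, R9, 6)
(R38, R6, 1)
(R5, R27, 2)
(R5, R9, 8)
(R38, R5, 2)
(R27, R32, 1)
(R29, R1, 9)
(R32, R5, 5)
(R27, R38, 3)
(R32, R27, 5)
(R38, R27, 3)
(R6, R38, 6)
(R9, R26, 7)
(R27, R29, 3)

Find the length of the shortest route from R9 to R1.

21 ms

Compare a few routes:
R9 - R6 - R38 - R29 - R1: 5+6+5+9 = 25
R9 - R6 - R38 - R27 - R29 - R1: 5+6+3+3+9 = 26
R9 - R26 - R27 - R29 - R1: 7+2+3+9 = 21
R9 - R26 - R27 - R38 - R29 - R1: 7+2+3+5+9 = 26
The minimum is 21 ms via R9 - R26 - R27 - R29 - R1.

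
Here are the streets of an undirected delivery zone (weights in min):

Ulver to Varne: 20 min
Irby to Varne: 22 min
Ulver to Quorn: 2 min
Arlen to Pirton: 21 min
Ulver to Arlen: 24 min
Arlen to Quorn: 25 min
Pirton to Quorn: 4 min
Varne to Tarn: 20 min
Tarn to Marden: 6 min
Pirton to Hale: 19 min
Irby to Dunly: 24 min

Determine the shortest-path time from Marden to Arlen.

70 min

Candidate routes:
Marden → Tarn → Varne → Ulver → Quorn → Pirton → Arlen: 6+20+20+2+4+21 = 73
Marden → Tarn → Varne → Ulver → Arlen: 6+20+20+24 = 70
Cheapest is Marden → Tarn → Varne → Ulver → Arlen at 70 min.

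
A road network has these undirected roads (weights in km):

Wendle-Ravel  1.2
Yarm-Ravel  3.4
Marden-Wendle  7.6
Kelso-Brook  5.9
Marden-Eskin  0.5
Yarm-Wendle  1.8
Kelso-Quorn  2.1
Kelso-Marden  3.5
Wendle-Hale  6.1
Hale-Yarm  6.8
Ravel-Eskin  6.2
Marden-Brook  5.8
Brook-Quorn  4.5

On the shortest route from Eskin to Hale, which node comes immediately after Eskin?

Ravel

Compare a few routes:
Eskin - Ravel - Wendle - Hale: 6.2+1.2+6.1 = 13.5
Eskin - Marden - Wendle - Hale: 0.5+7.6+6.1 = 14.2
The minimum is 13.5 km via Eskin - Ravel - Wendle - Hale.
So from Eskin the first move is to Ravel.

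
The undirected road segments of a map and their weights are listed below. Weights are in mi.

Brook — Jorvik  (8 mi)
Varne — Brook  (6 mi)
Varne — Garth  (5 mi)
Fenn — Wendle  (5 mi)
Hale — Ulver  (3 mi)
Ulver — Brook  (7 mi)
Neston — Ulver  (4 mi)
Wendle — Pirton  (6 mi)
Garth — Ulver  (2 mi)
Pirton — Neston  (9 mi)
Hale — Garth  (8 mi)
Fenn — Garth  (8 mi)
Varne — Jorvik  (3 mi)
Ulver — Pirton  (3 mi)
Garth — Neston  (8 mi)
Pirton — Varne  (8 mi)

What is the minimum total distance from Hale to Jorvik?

Compare a few routes:
Hale - Ulver - Pirton - Varne - Jorvik: 3+3+8+3 = 17
Hale - Garth - Varne - Jorvik: 8+5+3 = 16
Hale - Ulver - Garth - Varne - Jorvik: 3+2+5+3 = 13
Cheapest is Hale - Ulver - Garth - Varne - Jorvik at 13 mi.

13 mi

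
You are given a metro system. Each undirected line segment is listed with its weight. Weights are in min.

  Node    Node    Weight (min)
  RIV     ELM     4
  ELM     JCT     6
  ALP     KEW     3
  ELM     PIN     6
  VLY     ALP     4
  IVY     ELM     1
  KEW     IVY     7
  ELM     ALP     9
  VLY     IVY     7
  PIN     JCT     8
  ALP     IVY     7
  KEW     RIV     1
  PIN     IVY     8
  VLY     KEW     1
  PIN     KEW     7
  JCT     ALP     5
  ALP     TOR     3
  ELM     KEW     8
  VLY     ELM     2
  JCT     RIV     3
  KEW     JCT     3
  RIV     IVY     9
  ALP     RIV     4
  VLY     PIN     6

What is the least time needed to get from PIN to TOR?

Enumerating some paths:
PIN–VLY–ALP–TOR: 6+4+3 = 13
PIN–ELM–VLY–KEW–ALP–TOR: 6+2+1+3+3 = 15
The minimum is 13 min via PIN–VLY–ALP–TOR.

13 min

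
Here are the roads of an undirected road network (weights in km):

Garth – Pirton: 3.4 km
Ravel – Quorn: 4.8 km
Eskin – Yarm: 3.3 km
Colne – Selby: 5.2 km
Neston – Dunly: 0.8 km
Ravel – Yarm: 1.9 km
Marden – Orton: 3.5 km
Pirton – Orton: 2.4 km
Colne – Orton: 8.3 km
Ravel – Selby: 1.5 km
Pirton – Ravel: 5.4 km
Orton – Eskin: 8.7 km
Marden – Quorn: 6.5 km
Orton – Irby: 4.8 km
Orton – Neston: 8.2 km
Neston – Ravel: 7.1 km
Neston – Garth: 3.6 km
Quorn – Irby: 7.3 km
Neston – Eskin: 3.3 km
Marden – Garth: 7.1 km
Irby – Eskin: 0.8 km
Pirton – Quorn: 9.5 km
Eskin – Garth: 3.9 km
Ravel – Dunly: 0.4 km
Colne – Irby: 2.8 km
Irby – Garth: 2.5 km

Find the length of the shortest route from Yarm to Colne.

6.9 km

Enumerating some paths:
Yarm → Ravel → Dunly → Neston → Garth → Irby → Colne: 1.9+0.4+0.8+3.6+2.5+2.8 = 12
Yarm → Eskin → Irby → Colne: 3.3+0.8+2.8 = 6.9
Yarm → Ravel → Selby → Colne: 1.9+1.5+5.2 = 8.6
Yarm → Ravel → Dunly → Neston → Eskin → Irby → Colne: 1.9+0.4+0.8+3.3+0.8+2.8 = 10
Cheapest is Yarm → Eskin → Irby → Colne at 6.9 km.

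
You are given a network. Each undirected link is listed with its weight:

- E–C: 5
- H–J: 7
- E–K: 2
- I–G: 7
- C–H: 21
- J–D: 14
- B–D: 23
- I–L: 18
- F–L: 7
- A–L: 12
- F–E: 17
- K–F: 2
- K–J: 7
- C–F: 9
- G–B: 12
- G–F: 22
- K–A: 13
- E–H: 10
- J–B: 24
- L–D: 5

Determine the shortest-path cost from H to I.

Running Dijkstra from H:
H: 0
J: 7  (via H)
E: 10  (via H)
K: 12  (via E)
F: 14  (via K)
C: 15  (via E)
D: 21  (via J)
L: 21  (via F)
A: 25  (via K)
B: 31  (via J)
G: 36  (via F)
I: 39  (via L)
Shortest route: H–E–K–F–L–I = 39.

39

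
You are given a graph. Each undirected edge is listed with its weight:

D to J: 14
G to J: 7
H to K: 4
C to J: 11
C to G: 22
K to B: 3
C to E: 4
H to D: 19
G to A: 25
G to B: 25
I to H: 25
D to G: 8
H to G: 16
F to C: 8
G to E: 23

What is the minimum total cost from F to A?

51

Enumerating some paths:
F - C - E - G - A: 8+4+23+25 = 60
F - C - J - G - A: 8+11+7+25 = 51
F - C - G - A: 8+22+25 = 55
The minimum is 51 via F - C - J - G - A.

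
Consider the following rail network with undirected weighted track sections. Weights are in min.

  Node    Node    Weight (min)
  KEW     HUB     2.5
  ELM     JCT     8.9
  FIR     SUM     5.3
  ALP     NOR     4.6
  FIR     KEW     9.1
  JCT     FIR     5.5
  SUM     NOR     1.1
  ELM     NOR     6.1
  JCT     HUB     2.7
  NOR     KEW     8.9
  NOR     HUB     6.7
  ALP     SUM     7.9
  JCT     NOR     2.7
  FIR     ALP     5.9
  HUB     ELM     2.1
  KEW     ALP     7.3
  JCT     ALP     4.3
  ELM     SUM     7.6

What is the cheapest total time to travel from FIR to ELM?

Compare a few routes:
FIR → SUM → NOR → ELM: 5.3+1.1+6.1 = 12.5
FIR → KEW → HUB → ELM: 9.1+2.5+2.1 = 13.7
FIR → JCT → HUB → ELM: 5.5+2.7+2.1 = 10.3
FIR → SUM → ELM: 5.3+7.6 = 12.9
Cheapest is FIR → JCT → HUB → ELM at 10.3 min.

10.3 min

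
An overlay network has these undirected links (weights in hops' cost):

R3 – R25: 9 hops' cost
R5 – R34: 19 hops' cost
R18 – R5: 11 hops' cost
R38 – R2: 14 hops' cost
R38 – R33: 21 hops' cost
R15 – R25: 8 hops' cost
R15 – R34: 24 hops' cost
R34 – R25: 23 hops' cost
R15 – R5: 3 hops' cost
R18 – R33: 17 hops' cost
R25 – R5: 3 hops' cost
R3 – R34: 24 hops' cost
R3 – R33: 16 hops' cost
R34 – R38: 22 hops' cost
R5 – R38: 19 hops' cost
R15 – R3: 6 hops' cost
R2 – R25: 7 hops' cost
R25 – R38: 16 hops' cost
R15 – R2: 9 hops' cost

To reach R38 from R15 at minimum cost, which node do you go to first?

Enumerating some paths:
R15 - R5 - R38: 3+19 = 22
R15 - R25 - R38: 8+16 = 24
R15 - R2 - R38: 9+14 = 23
The minimum is 22 hops' cost via R15 - R5 - R38.
So from R15 the first move is to R5.

R5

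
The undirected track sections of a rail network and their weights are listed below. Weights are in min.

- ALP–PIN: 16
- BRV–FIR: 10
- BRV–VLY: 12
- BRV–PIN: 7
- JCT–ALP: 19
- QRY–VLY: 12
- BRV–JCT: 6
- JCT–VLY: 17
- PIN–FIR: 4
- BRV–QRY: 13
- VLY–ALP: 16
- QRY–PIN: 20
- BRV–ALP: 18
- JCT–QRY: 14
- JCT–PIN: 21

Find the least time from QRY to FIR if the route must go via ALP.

48 min

Best QRY to ALP: QRY → VLY → ALP costing 28
Best ALP to FIR: ALP → PIN → FIR costing 20
Total via ALP: 28 + 20 = 48 min.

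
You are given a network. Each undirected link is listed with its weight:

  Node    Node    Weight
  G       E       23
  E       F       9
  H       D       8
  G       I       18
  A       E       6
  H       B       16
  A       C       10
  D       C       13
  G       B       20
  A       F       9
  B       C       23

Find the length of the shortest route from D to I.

Running Dijkstra from D:
D: 0
H: 8  (via D)
C: 13  (via D)
A: 23  (via C)
B: 24  (via H)
E: 29  (via A)
F: 32  (via A)
G: 44  (via B)
I: 62  (via G)
Shortest route: D–H–B–G–I = 62.

62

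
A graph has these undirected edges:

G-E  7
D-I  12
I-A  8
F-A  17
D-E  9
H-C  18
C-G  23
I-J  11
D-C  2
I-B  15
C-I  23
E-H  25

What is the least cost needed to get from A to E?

29

Running Dijkstra from A:
A: 0
I: 8  (via A)
F: 17  (via A)
J: 19  (via I)
D: 20  (via I)
C: 22  (via D)
B: 23  (via I)
E: 29  (via D)
Shortest route: A → I → D → E = 29.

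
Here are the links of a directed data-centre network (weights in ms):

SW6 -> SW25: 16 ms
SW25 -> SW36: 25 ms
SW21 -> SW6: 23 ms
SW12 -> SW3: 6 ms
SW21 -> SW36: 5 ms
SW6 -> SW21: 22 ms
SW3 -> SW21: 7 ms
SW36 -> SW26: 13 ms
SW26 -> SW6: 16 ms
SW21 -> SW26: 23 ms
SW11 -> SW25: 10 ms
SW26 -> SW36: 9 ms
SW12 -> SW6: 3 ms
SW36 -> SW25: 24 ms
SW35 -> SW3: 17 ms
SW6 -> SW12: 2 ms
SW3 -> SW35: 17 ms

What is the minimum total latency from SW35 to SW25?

Compare a few routes:
SW35 → SW3 → SW21 → SW6 → SW25: 17+7+23+16 = 63
SW35 → SW3 → SW21 → SW36 → SW25: 17+7+5+24 = 53
SW35 → SW3 → SW21 → SW36 → SW26 → SW6 → SW25: 17+7+5+13+16+16 = 74
The minimum is 53 ms via SW35 → SW3 → SW21 → SW36 → SW25.

53 ms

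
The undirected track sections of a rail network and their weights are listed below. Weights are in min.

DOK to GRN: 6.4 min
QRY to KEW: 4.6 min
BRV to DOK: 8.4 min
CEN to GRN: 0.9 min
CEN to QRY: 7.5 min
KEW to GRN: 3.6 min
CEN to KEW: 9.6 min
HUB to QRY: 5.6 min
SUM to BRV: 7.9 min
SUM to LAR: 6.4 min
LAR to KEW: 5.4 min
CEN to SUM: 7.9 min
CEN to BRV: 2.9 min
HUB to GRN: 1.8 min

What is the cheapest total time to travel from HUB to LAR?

Shortest distances from HUB:
HUB: 0
GRN: 1.8  (via HUB)
CEN: 2.7  (via GRN)
KEW: 5.4  (via GRN)
QRY: 5.6  (via HUB)
BRV: 5.6  (via CEN)
DOK: 8.2  (via GRN)
SUM: 10.6  (via CEN)
LAR: 10.8  (via KEW)
Shortest route: HUB → GRN → KEW → LAR = 10.8 min.

10.8 min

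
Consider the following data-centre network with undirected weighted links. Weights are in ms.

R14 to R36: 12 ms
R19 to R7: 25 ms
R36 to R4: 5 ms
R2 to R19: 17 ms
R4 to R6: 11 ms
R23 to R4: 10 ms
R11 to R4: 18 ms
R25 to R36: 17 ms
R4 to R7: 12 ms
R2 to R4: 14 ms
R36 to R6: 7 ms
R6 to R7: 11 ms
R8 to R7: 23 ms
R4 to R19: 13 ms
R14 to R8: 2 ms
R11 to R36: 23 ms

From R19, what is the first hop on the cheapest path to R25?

R4

Enumerating some paths:
R19 - R4 - R36 - R25: 13+5+17 = 35
R19 - R4 - R6 - R36 - R25: 13+11+7+17 = 48
R19 - R2 - R4 - R36 - R25: 17+14+5+17 = 53
The minimum is 35 ms via R19 - R4 - R36 - R25.
So from R19 the first move is to R4.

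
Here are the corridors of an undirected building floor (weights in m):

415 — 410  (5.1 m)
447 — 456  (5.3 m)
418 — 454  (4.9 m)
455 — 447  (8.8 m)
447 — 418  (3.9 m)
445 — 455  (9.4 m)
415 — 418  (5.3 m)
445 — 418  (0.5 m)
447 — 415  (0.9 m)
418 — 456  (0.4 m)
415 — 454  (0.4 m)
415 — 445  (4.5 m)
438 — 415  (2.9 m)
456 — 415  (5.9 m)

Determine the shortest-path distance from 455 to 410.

Running Dijkstra from 455:
455: 0
447: 8.8  (via 455)
445: 9.4  (via 455)
415: 9.7  (via 447)
418: 9.9  (via 445)
454: 10.1  (via 415)
456: 10.3  (via 418)
438: 12.6  (via 415)
410: 14.8  (via 415)
Shortest route: 455 → 447 → 415 → 410 = 14.8 m.

14.8 m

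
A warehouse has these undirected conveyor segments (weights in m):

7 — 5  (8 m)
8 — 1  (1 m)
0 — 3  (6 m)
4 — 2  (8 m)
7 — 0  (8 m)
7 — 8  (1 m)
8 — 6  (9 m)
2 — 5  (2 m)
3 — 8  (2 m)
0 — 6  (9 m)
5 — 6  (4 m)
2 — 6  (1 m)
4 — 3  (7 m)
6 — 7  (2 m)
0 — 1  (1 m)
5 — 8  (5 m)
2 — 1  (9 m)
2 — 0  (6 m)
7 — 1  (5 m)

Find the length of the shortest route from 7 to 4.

Enumerating some paths:
7 - 8 - 3 - 4: 1+2+7 = 10
7 - 6 - 5 - 2 - 4: 2+4+2+8 = 16
7 - 6 - 2 - 4: 2+1+8 = 11
7 - 1 - 8 - 3 - 4: 5+1+2+7 = 15
Cheapest is 7 - 8 - 3 - 4 at 10 m.

10 m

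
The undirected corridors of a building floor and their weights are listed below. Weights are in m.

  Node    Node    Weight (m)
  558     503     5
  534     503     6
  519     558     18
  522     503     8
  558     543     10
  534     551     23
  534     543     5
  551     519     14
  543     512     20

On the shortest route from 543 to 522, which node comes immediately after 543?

Enumerating some paths:
543–558–503–522: 10+5+8 = 23
543–534–503–522: 5+6+8 = 19
Cheapest is 543–534–503–522 at 19 m.
So from 543 the first move is to 534.

534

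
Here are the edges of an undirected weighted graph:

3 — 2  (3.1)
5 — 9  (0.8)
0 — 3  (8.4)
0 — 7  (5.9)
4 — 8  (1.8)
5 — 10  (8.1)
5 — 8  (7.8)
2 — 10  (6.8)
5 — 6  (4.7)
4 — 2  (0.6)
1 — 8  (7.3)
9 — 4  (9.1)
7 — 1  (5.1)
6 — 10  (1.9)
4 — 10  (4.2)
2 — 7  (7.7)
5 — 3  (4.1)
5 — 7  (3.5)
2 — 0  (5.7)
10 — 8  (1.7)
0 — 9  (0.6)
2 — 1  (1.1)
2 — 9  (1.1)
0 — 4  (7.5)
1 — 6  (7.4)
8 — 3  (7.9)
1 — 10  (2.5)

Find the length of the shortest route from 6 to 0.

Settle nodes by increasing distance from 6:
6: 0
10: 1.9  (via 6)
8: 3.6  (via 10)
1: 4.4  (via 10)
5: 4.7  (via 6)
4: 5.4  (via 8)
2: 5.5  (via 1)
9: 5.5  (via 5)
0: 6.1  (via 9)
Shortest route: 6 → 5 → 9 → 0 = 6.1.

6.1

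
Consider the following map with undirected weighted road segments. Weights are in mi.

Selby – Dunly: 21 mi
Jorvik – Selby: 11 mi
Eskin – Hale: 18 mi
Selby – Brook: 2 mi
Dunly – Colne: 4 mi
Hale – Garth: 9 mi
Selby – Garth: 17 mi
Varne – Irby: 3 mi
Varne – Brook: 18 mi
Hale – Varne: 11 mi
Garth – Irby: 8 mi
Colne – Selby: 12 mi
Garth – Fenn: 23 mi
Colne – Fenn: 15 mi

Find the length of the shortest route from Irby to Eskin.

32 mi

Compare a few routes:
Irby–Varne–Brook–Selby–Garth–Hale–Eskin: 3+18+2+17+9+18 = 67
Irby–Garth–Selby–Brook–Varne–Hale–Eskin: 8+17+2+18+11+18 = 74
Irby–Varne–Hale–Eskin: 3+11+18 = 32
Irby–Garth–Hale–Eskin: 8+9+18 = 35
Cheapest is Irby–Varne–Hale–Eskin at 32 mi.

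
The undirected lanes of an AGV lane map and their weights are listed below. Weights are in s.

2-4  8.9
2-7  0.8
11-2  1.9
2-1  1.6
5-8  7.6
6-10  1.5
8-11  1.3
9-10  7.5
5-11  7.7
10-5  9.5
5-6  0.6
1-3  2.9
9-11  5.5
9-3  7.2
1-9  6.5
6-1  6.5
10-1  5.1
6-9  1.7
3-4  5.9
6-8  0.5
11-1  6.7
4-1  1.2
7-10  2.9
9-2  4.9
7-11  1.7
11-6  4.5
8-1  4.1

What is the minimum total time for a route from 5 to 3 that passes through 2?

Shortest 5→2: 5 → 6 → 8 → 11 → 2 = 4.3
Shortest 2→3: 2 → 1 → 3 = 4.5
Total via 2: 4.3 + 4.5 = 8.8 s.

8.8 s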